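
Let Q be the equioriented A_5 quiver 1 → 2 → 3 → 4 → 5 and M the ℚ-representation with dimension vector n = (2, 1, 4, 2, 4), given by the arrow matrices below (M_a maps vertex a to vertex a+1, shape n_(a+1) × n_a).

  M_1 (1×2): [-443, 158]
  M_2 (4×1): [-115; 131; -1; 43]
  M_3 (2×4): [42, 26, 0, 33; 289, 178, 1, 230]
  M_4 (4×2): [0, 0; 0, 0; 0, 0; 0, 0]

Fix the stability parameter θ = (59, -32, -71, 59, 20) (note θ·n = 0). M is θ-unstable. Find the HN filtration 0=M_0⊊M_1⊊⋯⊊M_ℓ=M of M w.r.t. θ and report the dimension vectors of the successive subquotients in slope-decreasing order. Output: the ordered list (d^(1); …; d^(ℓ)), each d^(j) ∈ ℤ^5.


Via rank(M_{q-1}∘⋯∘M_p): M ≅ I[1,1], I[1,4], I[3,3]^2, I[3,4], I[5,5]^4.
μ_θ-semistable layers: μ^(1)=59; μ^(2)=20; μ^(3)=-44/3; μ^(4)=-71

((1, 0, 0, 2, 0); (0, 0, 0, 0, 4); (1, 1, 1, 0, 0); (0, 0, 3, 0, 0))


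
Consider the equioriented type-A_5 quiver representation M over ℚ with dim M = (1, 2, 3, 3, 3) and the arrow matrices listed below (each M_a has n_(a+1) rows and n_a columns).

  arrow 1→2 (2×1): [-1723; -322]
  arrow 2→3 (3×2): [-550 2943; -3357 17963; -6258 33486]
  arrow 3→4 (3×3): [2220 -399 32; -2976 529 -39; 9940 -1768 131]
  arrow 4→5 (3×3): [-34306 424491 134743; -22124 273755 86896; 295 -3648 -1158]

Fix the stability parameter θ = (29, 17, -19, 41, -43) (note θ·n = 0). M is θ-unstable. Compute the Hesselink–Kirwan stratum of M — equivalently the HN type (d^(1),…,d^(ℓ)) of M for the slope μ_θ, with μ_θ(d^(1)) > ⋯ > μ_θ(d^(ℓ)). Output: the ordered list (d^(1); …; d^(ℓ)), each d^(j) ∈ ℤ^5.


Barcode: M ≅ I[1,5], I[2,5], I[3,5]. HN layers by μ_θ (3 steps, strictly decreasing):
  μ^(1)=5; μ^(2)=-1; μ^(3)=-19

((1, 1, 1, 1, 1); (0, 1, 1, 2, 2); (0, 0, 1, 0, 0))


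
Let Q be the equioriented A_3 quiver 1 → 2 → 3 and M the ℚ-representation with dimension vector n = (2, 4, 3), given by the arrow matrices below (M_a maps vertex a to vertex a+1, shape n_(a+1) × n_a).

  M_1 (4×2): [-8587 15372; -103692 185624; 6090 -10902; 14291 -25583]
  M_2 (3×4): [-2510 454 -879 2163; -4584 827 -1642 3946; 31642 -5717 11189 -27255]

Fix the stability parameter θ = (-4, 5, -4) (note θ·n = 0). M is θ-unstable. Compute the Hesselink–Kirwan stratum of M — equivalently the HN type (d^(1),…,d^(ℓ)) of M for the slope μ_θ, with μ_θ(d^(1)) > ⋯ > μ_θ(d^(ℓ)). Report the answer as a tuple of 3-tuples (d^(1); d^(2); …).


Via rank(M_{q-1}∘⋯∘M_p): M ≅ I[1,2], I[1,3], I[2,3]^2.
μ_θ-semistable layers: μ^(1)=5; μ^(2)=1/2; μ^(3)=-4

((0, 1, 0); (0, 3, 3); (2, 0, 0))


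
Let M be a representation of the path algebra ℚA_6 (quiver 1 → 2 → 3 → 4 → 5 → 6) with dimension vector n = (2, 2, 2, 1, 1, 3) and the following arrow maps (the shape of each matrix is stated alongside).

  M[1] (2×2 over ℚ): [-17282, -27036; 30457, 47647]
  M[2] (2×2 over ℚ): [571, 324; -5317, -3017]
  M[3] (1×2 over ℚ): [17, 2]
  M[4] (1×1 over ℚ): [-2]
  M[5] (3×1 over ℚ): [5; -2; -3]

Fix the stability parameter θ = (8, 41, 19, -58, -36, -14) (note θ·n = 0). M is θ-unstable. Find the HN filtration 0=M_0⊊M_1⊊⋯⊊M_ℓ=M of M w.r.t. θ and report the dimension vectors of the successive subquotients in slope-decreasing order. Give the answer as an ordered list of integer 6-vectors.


Via rank(M_{q-1}∘⋯∘M_p): M ≅ I[1,3], I[1,6], I[6,6]^2.
μ_θ-semistable layers: μ^(1)=30; μ^(2)=8; μ^(3)=-20/3; μ^(4)=-14

((0, 1, 1, 0, 0, 0); (1, 0, 0, 0, 0, 0); (1, 1, 1, 1, 1, 1); (0, 0, 0, 0, 0, 2))


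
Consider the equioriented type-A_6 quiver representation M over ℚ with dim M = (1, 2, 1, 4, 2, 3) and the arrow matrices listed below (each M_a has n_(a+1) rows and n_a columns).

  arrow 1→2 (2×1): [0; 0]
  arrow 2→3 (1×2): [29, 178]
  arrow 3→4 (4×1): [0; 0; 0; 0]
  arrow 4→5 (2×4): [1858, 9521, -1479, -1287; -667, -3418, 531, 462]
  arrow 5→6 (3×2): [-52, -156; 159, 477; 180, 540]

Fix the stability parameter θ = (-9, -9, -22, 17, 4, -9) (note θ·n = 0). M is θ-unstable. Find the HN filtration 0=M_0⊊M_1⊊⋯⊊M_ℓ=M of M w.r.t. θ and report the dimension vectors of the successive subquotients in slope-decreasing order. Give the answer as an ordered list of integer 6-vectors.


Via rank(M_{q-1}∘⋯∘M_p): M ≅ I[1,1], I[2,2], I[2,3], I[4,4]^2, I[4,5], I[4,6], I[6,6]^2.
μ_θ-semistable layers: μ^(1)=17; μ^(2)=21/2; μ^(3)=4; μ^(4)=-9; μ^(5)=-31/2

((0, 0, 0, 2, 0, 0); (0, 0, 0, 1, 1, 0); (0, 0, 0, 1, 1, 1); (1, 1, 0, 0, 0, 2); (0, 1, 1, 0, 0, 0))


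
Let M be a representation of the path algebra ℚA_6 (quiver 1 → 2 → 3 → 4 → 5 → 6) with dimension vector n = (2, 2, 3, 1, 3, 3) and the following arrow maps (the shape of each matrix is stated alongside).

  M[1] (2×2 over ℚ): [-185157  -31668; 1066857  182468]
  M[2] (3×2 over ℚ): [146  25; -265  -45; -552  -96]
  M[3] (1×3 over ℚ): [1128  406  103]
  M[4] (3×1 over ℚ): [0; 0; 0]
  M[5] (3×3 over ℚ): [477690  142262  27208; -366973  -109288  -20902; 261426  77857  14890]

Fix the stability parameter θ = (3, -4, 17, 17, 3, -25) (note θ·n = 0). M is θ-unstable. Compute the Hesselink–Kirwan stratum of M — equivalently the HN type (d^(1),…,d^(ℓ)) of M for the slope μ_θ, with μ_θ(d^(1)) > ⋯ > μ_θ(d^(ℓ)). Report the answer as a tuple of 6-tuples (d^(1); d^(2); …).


Barcode: M ≅ I[1,1], I[1,3], I[2,4], I[3,3], I[5,6]^3. HN layers by μ_θ (5 steps, strictly decreasing):
  μ^(1)=17; μ^(2)=3; μ^(3)=-1/2; μ^(4)=-4; μ^(5)=-11

((0, 0, 3, 1, 0, 0); (1, 0, 0, 0, 0, 0); (1, 1, 0, 0, 0, 0); (0, 1, 0, 0, 0, 0); (0, 0, 0, 0, 3, 3))


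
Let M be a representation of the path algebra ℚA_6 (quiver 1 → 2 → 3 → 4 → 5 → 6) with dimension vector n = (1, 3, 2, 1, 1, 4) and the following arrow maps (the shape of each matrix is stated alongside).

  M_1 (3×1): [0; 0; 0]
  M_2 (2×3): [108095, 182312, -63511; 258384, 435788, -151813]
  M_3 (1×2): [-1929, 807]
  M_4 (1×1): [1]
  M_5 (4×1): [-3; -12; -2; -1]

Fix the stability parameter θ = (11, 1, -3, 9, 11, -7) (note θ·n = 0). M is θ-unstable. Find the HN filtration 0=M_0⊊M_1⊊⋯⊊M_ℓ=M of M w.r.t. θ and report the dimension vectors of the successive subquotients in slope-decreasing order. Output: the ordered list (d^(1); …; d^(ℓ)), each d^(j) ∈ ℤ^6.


Via rank(M_{q-1}∘⋯∘M_p): M ≅ I[1,1], I[2,2], I[2,3], I[2,6], I[6,6]^3.
μ_θ-semistable layers: μ^(1)=11; μ^(2)=13/3; μ^(3)=1; μ^(4)=-1; μ^(5)=-7

((1, 0, 0, 0, 0, 0); (0, 0, 0, 1, 1, 1); (0, 1, 0, 0, 0, 0); (0, 2, 2, 0, 0, 0); (0, 0, 0, 0, 0, 3))


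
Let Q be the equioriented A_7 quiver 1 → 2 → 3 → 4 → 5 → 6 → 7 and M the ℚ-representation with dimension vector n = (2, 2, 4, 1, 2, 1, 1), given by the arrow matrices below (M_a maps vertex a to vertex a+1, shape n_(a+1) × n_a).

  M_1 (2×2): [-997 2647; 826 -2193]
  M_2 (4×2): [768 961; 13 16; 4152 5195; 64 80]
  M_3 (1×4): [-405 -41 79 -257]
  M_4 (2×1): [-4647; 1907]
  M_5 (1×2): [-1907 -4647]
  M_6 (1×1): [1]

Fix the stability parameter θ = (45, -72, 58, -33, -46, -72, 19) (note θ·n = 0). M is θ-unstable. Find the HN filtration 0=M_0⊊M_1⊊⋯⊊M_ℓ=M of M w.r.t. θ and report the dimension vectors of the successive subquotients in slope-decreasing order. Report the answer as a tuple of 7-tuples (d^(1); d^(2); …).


Via rank(M_{q-1}∘⋯∘M_p): M ≅ I[1,3], I[1,5], I[3,3]^2, I[5,7].
μ_θ-semistable layers: μ^(1)=58; μ^(2)=19; μ^(3)=-7; μ^(4)=-27/2; μ^(5)=-59

((0, 0, 3, 0, 0, 0, 0); (0, 0, 0, 0, 0, 0, 1); (0, 0, 1, 1, 1, 0, 0); (2, 2, 0, 0, 0, 0, 0); (0, 0, 0, 0, 1, 1, 0))


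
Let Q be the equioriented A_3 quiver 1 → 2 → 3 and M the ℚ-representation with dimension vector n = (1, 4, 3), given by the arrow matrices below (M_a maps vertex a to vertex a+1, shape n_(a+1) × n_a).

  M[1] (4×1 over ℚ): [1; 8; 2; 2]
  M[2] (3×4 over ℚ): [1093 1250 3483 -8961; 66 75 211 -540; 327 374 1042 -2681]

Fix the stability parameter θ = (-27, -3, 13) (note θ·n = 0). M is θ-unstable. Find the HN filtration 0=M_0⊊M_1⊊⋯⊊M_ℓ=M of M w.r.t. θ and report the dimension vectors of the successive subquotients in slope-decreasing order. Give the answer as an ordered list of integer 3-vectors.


Via rank(M_{q-1}∘⋯∘M_p): M ≅ I[1,3], I[2,2], I[2,3]^2.
μ_θ-semistable layers: μ^(1)=13; μ^(2)=-3; μ^(3)=-27

((0, 0, 3); (0, 4, 0); (1, 0, 0))


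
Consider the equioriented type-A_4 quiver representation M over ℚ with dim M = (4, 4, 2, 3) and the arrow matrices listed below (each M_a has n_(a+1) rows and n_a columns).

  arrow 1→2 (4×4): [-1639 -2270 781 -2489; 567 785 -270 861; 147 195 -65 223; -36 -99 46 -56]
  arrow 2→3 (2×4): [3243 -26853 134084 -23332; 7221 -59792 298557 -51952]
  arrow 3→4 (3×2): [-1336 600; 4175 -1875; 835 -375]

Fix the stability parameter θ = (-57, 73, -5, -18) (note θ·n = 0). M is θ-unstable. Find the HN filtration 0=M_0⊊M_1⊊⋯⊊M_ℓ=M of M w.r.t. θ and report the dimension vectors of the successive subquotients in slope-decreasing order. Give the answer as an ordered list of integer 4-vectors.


Via rank(M_{q-1}∘⋯∘M_p): M ≅ I[1,2]^2, I[1,3], I[1,4], I[4,4]^2.
μ_θ-semistable layers: μ^(1)=73; μ^(2)=34; μ^(3)=50/3; μ^(4)=-18; μ^(5)=-57

((0, 2, 0, 0); (0, 1, 1, 0); (0, 1, 1, 1); (0, 0, 0, 2); (4, 0, 0, 0))


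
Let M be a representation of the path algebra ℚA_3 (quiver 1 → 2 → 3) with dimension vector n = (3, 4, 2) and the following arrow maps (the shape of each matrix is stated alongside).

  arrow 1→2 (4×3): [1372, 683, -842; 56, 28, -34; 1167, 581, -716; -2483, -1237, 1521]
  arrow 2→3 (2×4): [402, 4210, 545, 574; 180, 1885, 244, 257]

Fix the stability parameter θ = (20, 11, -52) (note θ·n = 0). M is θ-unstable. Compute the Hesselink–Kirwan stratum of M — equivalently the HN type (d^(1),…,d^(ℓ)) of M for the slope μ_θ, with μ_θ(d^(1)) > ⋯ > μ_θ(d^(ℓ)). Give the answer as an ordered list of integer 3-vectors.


Interval decomposition of M: I[1,2], I[1,3]^2, I[2,2].
HN type (ℓ=3): μ^(1)=31/2; μ^(2)=11; μ^(3)=-7

((1, 1, 0); (0, 1, 0); (2, 2, 2))


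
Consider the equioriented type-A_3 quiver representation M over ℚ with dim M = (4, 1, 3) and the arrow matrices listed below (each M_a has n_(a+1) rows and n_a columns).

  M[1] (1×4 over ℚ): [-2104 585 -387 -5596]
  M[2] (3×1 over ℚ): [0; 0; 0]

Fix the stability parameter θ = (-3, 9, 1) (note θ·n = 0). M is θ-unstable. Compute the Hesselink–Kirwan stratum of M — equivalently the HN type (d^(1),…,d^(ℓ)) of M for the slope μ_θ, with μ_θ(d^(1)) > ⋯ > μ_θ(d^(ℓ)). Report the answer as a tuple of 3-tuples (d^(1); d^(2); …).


Via rank(M_{q-1}∘⋯∘M_p): M ≅ I[1,1]^3, I[1,2], I[3,3]^3.
μ_θ-semistable layers: μ^(1)=9; μ^(2)=1; μ^(3)=-3

((0, 1, 0); (0, 0, 3); (4, 0, 0))


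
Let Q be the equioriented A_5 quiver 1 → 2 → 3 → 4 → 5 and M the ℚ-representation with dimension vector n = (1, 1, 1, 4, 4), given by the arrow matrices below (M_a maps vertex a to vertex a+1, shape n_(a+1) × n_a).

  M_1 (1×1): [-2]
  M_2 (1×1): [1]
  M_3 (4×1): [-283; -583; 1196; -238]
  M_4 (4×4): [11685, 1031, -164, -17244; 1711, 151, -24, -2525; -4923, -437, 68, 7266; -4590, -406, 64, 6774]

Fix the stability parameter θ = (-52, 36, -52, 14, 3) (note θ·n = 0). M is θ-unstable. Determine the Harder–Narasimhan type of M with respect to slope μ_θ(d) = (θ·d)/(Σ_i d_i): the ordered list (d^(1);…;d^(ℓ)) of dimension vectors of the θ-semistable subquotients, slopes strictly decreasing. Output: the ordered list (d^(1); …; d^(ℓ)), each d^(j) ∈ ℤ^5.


Via rank(M_{q-1}∘⋯∘M_p): M ≅ I[1,4], I[4,4], I[4,5]^2, I[5,5]^2.
μ_θ-semistable layers: μ^(1)=14; μ^(2)=17/2; μ^(3)=3; μ^(4)=-8; μ^(5)=-52

((0, 0, 0, 2, 0); (0, 0, 0, 2, 2); (0, 0, 0, 0, 2); (0, 1, 1, 0, 0); (1, 0, 0, 0, 0))


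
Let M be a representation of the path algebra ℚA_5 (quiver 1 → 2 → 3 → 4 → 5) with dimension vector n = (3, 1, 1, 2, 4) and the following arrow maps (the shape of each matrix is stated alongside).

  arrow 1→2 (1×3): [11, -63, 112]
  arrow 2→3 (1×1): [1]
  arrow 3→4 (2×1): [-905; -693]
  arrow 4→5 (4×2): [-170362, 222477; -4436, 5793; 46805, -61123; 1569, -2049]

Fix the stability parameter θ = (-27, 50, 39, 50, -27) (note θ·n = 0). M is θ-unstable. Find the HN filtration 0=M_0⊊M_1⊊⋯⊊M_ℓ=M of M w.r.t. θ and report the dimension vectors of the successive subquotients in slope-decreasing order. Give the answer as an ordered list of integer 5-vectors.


Interval decomposition of M: I[1,1]^2, I[1,5], I[4,5], I[5,5]^2.
HN type (ℓ=3): μ^(1)=28; μ^(2)=23/2; μ^(3)=-27

((0, 1, 1, 1, 1); (0, 0, 0, 1, 1); (3, 0, 0, 0, 2))


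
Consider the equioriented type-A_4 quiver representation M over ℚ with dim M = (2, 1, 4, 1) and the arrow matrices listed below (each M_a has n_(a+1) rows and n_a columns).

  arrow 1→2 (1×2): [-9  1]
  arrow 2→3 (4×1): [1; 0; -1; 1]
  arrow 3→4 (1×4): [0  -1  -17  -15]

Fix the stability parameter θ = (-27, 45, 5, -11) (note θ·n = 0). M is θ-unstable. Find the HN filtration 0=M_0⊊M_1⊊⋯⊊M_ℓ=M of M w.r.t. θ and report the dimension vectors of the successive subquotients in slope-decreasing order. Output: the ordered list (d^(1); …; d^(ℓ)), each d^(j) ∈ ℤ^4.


Interval decomposition of M: I[1,1], I[1,4], I[3,3]^3.
HN type (ℓ=3): μ^(1)=13; μ^(2)=5; μ^(3)=-27

((0, 1, 1, 1); (0, 0, 3, 0); (2, 0, 0, 0))


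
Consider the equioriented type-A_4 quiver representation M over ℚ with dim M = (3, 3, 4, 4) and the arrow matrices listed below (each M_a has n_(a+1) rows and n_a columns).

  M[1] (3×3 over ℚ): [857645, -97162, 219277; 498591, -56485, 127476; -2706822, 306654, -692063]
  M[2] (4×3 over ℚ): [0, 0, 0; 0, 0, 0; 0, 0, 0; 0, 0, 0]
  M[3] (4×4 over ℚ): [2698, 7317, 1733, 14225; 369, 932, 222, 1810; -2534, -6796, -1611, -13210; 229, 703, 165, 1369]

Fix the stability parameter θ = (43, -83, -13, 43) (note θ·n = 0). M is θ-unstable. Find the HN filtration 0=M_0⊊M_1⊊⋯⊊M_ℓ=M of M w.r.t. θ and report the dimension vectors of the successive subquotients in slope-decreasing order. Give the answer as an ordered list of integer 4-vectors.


Interval decomposition of M: I[1,2]^3, I[3,4]^4.
HN type (ℓ=3): μ^(1)=43; μ^(2)=-13; μ^(3)=-20

((0, 0, 0, 4); (0, 0, 4, 0); (3, 3, 0, 0))


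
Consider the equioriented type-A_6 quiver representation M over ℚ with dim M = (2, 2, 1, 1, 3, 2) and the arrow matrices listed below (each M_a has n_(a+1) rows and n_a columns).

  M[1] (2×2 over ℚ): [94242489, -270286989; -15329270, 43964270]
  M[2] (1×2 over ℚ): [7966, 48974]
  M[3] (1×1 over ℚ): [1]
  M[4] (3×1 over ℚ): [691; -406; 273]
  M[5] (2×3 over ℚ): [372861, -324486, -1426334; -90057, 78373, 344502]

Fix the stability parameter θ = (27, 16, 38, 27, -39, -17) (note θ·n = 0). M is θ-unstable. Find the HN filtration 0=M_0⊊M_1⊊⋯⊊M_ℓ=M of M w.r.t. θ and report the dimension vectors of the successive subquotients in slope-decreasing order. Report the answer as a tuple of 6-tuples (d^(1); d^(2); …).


Barcode: M ≅ I[1,1], I[1,6], I[2,2], I[5,5], I[5,6]. HN layers by μ_θ (5 steps, strictly decreasing):
  μ^(1)=27; μ^(2)=16; μ^(3)=26/3; μ^(4)=-17; μ^(5)=-39

((1, 0, 0, 0, 0, 0); (0, 1, 0, 0, 0, 0); (1, 1, 1, 1, 1, 1); (0, 0, 0, 0, 0, 1); (0, 0, 0, 0, 2, 0))


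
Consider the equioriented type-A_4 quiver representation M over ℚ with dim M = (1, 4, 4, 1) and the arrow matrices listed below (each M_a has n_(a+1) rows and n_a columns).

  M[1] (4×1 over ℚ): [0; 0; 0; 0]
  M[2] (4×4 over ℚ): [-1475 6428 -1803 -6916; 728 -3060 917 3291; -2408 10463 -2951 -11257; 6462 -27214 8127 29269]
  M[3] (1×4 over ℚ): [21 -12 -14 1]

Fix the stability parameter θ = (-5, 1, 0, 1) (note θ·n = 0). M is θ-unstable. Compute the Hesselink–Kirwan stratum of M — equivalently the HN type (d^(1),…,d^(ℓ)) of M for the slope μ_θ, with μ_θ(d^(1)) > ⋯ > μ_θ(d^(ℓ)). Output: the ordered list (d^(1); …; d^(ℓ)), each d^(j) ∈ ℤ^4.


Barcode: M ≅ I[1,1], I[2,3]^3, I[2,4]. HN layers by μ_θ (3 steps, strictly decreasing):
  μ^(1)=1; μ^(2)=1/2; μ^(3)=-5

((0, 0, 0, 1); (0, 4, 4, 0); (1, 0, 0, 0))


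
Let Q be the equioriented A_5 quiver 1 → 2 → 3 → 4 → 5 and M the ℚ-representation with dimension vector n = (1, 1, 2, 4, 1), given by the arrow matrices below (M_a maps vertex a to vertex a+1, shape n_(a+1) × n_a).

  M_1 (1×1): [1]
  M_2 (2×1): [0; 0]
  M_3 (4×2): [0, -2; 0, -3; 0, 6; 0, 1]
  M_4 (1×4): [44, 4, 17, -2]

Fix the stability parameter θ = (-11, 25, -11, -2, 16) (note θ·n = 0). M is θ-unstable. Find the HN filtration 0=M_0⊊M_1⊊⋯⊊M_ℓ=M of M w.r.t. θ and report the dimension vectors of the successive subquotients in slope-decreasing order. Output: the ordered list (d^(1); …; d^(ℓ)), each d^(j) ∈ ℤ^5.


Via rank(M_{q-1}∘⋯∘M_p): M ≅ I[1,2], I[3,3], I[3,4], I[4,4]^2, I[4,5].
μ_θ-semistable layers: μ^(1)=25; μ^(2)=16; μ^(3)=-2; μ^(4)=-11

((0, 1, 0, 0, 0); (0, 0, 0, 0, 1); (0, 0, 0, 4, 0); (1, 0, 2, 0, 0))


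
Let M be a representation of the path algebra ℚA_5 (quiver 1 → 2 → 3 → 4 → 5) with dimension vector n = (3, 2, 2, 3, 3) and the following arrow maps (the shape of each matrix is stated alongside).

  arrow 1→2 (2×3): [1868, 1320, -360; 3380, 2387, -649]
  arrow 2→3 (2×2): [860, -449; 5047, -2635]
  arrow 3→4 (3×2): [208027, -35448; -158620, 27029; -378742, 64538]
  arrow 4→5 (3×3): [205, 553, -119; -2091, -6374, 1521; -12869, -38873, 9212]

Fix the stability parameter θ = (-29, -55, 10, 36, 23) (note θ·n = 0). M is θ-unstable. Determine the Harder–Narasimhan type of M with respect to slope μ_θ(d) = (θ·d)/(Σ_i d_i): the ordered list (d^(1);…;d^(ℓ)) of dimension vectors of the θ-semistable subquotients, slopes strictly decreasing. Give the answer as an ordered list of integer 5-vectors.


Interval decomposition of M: I[1,1], I[1,5]^2, I[4,5].
HN type (ℓ=4): μ^(1)=59/2; μ^(2)=10; μ^(3)=-29; μ^(4)=-42

((0, 0, 0, 3, 3); (0, 0, 2, 0, 0); (1, 0, 0, 0, 0); (2, 2, 0, 0, 0))


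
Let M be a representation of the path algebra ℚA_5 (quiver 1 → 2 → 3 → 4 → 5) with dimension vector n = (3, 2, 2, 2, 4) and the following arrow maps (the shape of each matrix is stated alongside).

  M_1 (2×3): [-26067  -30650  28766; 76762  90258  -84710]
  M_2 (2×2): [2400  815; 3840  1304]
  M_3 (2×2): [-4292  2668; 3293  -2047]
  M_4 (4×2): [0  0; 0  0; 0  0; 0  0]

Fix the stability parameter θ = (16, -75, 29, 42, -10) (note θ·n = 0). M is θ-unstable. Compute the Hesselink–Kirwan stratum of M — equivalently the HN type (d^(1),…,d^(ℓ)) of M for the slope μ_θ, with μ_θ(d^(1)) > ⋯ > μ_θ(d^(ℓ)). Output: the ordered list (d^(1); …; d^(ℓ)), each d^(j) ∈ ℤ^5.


Via rank(M_{q-1}∘⋯∘M_p): M ≅ I[1,1], I[1,2], I[1,4], I[3,3], I[4,4], I[5,5]^4.
μ_θ-semistable layers: μ^(1)=42; μ^(2)=29; μ^(3)=16; μ^(4)=-10; μ^(5)=-59/2

((0, 0, 0, 2, 0); (0, 0, 2, 0, 0); (1, 0, 0, 0, 0); (0, 0, 0, 0, 4); (2, 2, 0, 0, 0))


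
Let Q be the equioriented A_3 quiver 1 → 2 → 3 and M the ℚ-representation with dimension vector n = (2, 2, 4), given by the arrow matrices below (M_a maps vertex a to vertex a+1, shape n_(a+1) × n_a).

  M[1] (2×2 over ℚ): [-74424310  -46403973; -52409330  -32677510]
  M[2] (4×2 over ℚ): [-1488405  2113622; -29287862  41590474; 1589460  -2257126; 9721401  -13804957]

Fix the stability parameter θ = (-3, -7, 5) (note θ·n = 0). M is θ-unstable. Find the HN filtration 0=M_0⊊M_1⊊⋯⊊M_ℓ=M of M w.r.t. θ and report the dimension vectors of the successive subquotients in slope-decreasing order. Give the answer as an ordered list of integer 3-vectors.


Interval decomposition of M: I[1,3]^2, I[3,3]^2.
HN type (ℓ=2): μ^(1)=5; μ^(2)=-5

((0, 0, 4); (2, 2, 0))


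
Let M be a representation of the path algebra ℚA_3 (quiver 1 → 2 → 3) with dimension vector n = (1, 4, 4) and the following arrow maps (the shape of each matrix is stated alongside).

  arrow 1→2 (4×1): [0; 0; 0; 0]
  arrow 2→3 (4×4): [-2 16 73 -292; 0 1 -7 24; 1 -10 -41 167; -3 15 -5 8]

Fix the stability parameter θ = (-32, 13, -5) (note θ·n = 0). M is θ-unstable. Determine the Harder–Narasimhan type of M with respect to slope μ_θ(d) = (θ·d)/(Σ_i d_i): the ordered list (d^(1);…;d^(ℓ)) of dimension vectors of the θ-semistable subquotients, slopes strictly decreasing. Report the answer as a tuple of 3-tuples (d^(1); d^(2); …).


Via rank(M_{q-1}∘⋯∘M_p): M ≅ I[1,1], I[2,3]^4.
μ_θ-semistable layers: μ^(1)=4; μ^(2)=-32

((0, 4, 4); (1, 0, 0))


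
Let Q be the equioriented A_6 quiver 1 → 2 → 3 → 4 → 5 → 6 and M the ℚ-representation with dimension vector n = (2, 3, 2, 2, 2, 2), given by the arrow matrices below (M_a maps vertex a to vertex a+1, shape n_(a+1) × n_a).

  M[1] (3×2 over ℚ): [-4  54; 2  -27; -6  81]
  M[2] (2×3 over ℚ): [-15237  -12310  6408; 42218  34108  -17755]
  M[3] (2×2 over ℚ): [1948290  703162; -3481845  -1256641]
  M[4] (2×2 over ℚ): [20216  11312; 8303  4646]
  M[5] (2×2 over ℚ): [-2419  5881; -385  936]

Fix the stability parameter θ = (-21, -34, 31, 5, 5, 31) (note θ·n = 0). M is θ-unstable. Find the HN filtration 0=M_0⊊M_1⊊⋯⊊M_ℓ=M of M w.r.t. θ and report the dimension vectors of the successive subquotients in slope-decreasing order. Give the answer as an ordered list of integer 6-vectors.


Interval decomposition of M: I[1,1], I[1,4], I[2,2], I[2,3], I[4,6], I[5,6].
HN type (ℓ=6): μ^(1)=31; μ^(2)=18; μ^(3)=5; μ^(4)=-21; μ^(5)=-55/2; μ^(6)=-34

((0, 0, 1, 0, 0, 2); (0, 0, 1, 1, 0, 0); (0, 0, 0, 1, 2, 0); (1, 0, 0, 0, 0, 0); (1, 1, 0, 0, 0, 0); (0, 2, 0, 0, 0, 0))


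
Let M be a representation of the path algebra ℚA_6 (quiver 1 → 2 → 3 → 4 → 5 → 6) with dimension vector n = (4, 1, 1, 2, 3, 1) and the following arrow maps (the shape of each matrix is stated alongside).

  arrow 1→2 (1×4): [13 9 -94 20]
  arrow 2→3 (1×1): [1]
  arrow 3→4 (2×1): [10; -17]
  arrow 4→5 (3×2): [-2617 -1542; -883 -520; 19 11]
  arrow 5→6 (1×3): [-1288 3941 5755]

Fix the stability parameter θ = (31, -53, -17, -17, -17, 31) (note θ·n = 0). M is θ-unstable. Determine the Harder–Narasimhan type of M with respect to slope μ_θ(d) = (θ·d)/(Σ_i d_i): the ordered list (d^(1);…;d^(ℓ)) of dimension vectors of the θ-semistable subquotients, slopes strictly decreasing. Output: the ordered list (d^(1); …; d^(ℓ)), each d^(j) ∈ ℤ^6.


Interval decomposition of M: I[1,1]^3, I[1,6], I[4,5], I[5,5].
HN type (ℓ=3): μ^(1)=31; μ^(2)=-73/5; μ^(3)=-17

((3, 0, 0, 0, 0, 1); (1, 1, 1, 1, 1, 0); (0, 0, 0, 1, 2, 0))


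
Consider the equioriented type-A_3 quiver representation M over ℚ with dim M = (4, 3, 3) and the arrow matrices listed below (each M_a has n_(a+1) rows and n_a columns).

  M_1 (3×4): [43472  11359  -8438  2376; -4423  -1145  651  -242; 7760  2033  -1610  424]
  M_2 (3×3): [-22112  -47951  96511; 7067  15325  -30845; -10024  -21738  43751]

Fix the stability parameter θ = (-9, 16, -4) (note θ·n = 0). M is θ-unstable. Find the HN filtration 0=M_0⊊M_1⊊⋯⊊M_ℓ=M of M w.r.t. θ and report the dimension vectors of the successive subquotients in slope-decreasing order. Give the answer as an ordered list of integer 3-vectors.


Interval decomposition of M: I[1,1], I[1,3]^3.
HN type (ℓ=2): μ^(1)=6; μ^(2)=-9

((0, 3, 3); (4, 0, 0))


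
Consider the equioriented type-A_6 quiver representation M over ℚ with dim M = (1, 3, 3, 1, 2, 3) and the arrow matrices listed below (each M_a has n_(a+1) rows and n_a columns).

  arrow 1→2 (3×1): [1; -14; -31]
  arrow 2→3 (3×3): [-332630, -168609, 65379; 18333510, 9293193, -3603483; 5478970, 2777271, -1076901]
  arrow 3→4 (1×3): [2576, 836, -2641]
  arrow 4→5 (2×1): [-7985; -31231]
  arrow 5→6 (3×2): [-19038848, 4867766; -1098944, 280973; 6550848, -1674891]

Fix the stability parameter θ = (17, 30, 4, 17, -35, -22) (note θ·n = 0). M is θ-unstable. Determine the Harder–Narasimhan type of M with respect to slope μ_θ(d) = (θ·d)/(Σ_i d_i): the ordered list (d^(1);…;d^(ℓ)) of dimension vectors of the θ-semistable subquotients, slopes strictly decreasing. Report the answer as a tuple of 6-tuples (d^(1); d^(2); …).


Via rank(M_{q-1}∘⋯∘M_p): M ≅ I[1,6], I[2,2]^2, I[3,3]^2, I[5,5], I[6,6]^2.
μ_θ-semistable layers: μ^(1)=30; μ^(2)=4; μ^(3)=11/6; μ^(4)=-22; μ^(5)=-35

((0, 2, 0, 0, 0, 0); (0, 0, 2, 0, 0, 0); (1, 1, 1, 1, 1, 1); (0, 0, 0, 0, 0, 2); (0, 0, 0, 0, 1, 0))


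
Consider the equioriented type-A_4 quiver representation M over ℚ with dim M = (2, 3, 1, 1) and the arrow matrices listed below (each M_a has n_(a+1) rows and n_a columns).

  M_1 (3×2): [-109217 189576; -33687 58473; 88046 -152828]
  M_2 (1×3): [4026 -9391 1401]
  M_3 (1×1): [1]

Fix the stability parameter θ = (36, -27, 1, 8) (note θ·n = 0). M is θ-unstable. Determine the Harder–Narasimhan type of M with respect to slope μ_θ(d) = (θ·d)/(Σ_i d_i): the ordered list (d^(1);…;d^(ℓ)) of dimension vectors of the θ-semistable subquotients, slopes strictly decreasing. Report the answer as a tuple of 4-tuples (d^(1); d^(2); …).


Via rank(M_{q-1}∘⋯∘M_p): M ≅ I[1,2], I[1,4], I[2,2].
μ_θ-semistable layers: μ^(1)=8; μ^(2)=9/2; μ^(3)=10/3; μ^(4)=-27

((0, 0, 0, 1); (1, 1, 0, 0); (1, 1, 1, 0); (0, 1, 0, 0))


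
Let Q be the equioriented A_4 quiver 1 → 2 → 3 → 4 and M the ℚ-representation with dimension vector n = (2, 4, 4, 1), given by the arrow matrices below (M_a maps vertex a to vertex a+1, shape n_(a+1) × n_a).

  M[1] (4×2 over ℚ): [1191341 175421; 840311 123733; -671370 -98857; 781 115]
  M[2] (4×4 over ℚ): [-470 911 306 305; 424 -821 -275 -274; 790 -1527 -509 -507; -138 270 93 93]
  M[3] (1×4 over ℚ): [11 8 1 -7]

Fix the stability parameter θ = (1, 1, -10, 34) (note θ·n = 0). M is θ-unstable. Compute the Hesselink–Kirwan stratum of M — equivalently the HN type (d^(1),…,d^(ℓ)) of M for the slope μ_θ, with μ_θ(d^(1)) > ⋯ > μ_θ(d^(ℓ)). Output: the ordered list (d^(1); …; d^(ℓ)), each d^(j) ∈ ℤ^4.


Barcode: M ≅ I[1,3], I[1,4], I[2,2], I[2,3], I[3,3]. HN layers by μ_θ (5 steps, strictly decreasing):
  μ^(1)=34; μ^(2)=1; μ^(3)=-8/3; μ^(4)=-9/2; μ^(5)=-10

((0, 0, 0, 1); (0, 1, 0, 0); (2, 2, 2, 0); (0, 1, 1, 0); (0, 0, 1, 0))


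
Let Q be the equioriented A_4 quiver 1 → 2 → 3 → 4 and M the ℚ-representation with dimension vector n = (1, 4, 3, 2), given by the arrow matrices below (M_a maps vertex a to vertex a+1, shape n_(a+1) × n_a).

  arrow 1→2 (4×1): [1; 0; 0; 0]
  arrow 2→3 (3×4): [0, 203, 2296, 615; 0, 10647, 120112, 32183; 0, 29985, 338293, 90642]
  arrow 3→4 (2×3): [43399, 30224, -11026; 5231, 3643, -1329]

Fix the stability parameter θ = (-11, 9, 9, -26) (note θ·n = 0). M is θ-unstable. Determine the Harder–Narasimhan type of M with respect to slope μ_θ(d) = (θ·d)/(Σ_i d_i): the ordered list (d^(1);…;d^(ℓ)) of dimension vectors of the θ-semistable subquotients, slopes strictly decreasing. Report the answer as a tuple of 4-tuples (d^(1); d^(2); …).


Via rank(M_{q-1}∘⋯∘M_p): M ≅ I[1,2], I[2,3], I[2,4]^2.
μ_θ-semistable layers: μ^(1)=9; μ^(2)=-8/3; μ^(3)=-11

((0, 2, 1, 0); (0, 2, 2, 2); (1, 0, 0, 0))


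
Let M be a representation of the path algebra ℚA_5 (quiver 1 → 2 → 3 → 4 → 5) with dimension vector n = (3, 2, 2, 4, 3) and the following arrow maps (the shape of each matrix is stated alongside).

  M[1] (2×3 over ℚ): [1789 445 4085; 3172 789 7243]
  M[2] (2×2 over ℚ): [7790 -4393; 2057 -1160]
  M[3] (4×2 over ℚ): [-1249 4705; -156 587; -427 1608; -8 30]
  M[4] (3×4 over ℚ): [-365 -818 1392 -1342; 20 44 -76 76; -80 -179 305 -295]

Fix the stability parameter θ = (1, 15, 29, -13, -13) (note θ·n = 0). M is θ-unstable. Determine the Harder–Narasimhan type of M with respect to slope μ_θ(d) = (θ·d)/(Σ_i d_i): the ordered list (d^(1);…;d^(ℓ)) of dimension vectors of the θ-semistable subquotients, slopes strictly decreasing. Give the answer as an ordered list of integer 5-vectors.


Via rank(M_{q-1}∘⋯∘M_p): M ≅ I[1,1], I[1,4], I[1,5], I[4,4], I[4,5], I[5,5].
μ_θ-semistable layers: μ^(1)=31/3; μ^(2)=9/2; μ^(3)=1; μ^(4)=-13

((0, 1, 1, 1, 0); (0, 1, 1, 1, 1); (3, 0, 0, 0, 0); (0, 0, 0, 2, 2))


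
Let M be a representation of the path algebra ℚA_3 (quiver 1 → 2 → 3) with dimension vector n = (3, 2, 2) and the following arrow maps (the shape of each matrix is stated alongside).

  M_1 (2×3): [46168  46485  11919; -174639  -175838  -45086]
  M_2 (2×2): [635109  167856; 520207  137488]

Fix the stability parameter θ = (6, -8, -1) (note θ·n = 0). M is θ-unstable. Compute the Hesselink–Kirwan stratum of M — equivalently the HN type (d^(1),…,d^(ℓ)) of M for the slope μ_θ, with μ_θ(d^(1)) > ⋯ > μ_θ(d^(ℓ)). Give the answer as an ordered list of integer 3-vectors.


Via rank(M_{q-1}∘⋯∘M_p): M ≅ I[1,1], I[1,2], I[1,3], I[3,3].
μ_θ-semistable layers: μ^(1)=6; μ^(2)=-1

((1, 0, 0); (2, 2, 2))


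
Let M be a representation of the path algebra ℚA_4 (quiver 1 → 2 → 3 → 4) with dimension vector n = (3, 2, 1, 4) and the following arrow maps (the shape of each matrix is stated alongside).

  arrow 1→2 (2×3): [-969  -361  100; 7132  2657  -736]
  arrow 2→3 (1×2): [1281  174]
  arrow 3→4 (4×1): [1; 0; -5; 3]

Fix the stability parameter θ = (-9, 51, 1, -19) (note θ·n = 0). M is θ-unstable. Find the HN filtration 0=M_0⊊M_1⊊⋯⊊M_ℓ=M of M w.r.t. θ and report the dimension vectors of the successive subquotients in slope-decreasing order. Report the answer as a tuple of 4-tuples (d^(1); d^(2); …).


Interval decomposition of M: I[1,1], I[1,2], I[1,4], I[4,4]^3.
HN type (ℓ=4): μ^(1)=51; μ^(2)=11; μ^(3)=-9; μ^(4)=-19

((0, 1, 0, 0); (0, 1, 1, 1); (3, 0, 0, 0); (0, 0, 0, 3))


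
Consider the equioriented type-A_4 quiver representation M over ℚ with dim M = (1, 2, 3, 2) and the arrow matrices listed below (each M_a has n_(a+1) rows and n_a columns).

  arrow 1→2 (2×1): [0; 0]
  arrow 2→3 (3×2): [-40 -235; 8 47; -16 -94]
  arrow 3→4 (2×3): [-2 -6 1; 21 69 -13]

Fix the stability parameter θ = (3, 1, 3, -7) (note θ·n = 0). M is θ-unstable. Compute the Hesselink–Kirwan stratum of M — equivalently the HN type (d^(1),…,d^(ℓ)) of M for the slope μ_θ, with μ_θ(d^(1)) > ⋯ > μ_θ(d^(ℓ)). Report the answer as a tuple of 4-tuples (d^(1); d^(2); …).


Via rank(M_{q-1}∘⋯∘M_p): M ≅ I[1,1], I[2,2], I[2,4], I[3,3], I[3,4].
μ_θ-semistable layers: μ^(1)=3; μ^(2)=1; μ^(3)=-1; μ^(4)=-2

((1, 0, 1, 0); (0, 1, 0, 0); (0, 1, 1, 1); (0, 0, 1, 1))


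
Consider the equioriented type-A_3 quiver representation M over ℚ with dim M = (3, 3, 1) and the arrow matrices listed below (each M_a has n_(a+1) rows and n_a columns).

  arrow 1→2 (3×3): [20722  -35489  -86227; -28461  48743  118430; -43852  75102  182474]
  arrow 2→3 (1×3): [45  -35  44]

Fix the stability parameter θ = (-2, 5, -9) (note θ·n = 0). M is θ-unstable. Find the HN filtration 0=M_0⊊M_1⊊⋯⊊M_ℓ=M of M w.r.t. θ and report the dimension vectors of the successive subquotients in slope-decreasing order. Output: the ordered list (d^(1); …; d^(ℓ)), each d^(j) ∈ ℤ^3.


Barcode: M ≅ I[1,1], I[1,2], I[1,3], I[2,2]. HN layers by μ_θ (2 steps, strictly decreasing):
  μ^(1)=5; μ^(2)=-2

((0, 2, 0); (3, 1, 1))


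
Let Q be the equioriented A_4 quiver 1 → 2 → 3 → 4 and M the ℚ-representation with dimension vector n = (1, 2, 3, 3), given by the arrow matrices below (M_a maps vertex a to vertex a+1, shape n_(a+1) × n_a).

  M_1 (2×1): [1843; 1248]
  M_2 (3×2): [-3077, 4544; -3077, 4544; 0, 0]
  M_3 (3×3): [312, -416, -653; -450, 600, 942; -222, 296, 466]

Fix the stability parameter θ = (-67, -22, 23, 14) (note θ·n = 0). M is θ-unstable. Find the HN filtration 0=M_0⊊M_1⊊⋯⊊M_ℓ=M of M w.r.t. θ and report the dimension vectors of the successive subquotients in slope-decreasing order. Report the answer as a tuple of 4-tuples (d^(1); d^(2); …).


Barcode: M ≅ I[1,4], I[2,2], I[3,3], I[3,4], I[4,4]. HN layers by μ_θ (5 steps, strictly decreasing):
  μ^(1)=23; μ^(2)=37/2; μ^(3)=14; μ^(4)=-22; μ^(5)=-67

((0, 0, 1, 0); (0, 0, 2, 2); (0, 0, 0, 1); (0, 2, 0, 0); (1, 0, 0, 0))


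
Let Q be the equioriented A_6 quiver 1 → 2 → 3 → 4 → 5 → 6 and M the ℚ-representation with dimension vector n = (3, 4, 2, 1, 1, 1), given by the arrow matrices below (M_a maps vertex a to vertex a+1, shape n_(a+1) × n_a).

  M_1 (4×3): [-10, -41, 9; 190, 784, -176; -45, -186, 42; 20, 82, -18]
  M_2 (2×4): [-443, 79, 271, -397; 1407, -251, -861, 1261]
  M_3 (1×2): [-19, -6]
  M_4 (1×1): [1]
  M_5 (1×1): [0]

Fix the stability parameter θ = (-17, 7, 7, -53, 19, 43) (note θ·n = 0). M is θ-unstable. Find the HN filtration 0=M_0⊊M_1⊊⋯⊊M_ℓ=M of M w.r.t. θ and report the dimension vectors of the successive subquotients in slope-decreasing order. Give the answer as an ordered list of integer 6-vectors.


Via rank(M_{q-1}∘⋯∘M_p): M ≅ I[1,1], I[1,3], I[1,5], I[2,2]^2, I[6,6].
μ_θ-semistable layers: μ^(1)=43; μ^(2)=19; μ^(3)=7; μ^(4)=-13; μ^(5)=-17

((0, 0, 0, 0, 0, 1); (0, 0, 0, 0, 1, 0); (0, 3, 1, 0, 0, 0); (0, 1, 1, 1, 0, 0); (3, 0, 0, 0, 0, 0))


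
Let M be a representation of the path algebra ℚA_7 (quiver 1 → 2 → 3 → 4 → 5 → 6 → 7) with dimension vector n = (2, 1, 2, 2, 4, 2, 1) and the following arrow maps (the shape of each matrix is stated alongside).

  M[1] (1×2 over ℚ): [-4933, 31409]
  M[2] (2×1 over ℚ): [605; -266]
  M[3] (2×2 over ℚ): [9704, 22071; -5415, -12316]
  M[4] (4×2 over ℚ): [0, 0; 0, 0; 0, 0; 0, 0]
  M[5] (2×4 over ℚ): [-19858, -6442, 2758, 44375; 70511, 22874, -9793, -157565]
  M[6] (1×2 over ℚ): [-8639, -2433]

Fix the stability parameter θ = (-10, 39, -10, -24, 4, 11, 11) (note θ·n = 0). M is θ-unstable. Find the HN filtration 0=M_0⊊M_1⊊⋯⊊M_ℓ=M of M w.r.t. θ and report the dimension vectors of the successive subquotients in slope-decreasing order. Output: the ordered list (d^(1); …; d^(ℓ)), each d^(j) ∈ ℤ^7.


Via rank(M_{q-1}∘⋯∘M_p): M ≅ I[1,1], I[1,4], I[3,4], I[5,5]^2, I[5,6], I[5,7].
μ_θ-semistable layers: μ^(1)=11; μ^(2)=4; μ^(3)=5/3; μ^(4)=-10; μ^(5)=-17

((0, 0, 0, 0, 0, 2, 1); (0, 0, 0, 0, 4, 0, 0); (0, 1, 1, 1, 0, 0, 0); (2, 0, 0, 0, 0, 0, 0); (0, 0, 1, 1, 0, 0, 0))


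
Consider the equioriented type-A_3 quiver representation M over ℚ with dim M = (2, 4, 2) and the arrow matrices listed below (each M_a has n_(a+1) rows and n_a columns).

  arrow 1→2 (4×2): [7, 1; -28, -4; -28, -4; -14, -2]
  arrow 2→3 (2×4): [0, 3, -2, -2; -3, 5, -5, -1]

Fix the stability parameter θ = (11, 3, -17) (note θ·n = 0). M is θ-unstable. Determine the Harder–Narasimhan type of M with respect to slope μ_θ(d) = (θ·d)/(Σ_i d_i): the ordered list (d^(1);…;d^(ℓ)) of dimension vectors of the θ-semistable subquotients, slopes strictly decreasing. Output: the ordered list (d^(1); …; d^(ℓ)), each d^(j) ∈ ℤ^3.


Via rank(M_{q-1}∘⋯∘M_p): M ≅ I[1,1], I[1,3], I[2,2]^2, I[2,3].
μ_θ-semistable layers: μ^(1)=11; μ^(2)=3; μ^(3)=-1; μ^(4)=-7

((1, 0, 0); (0, 2, 0); (1, 1, 1); (0, 1, 1))


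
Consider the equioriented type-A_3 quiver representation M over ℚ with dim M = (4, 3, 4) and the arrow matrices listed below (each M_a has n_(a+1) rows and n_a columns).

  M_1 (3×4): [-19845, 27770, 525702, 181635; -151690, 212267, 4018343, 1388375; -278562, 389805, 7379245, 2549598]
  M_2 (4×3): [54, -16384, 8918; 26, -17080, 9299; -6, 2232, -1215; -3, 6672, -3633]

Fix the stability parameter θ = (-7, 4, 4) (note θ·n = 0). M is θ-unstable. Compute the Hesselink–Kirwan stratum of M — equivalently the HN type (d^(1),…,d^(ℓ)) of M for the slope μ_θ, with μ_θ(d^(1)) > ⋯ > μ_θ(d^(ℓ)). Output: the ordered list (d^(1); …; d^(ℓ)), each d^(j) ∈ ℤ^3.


Interval decomposition of M: I[1,1], I[1,2], I[1,3]^2, I[3,3]^2.
HN type (ℓ=2): μ^(1)=4; μ^(2)=-7

((0, 3, 4); (4, 0, 0))


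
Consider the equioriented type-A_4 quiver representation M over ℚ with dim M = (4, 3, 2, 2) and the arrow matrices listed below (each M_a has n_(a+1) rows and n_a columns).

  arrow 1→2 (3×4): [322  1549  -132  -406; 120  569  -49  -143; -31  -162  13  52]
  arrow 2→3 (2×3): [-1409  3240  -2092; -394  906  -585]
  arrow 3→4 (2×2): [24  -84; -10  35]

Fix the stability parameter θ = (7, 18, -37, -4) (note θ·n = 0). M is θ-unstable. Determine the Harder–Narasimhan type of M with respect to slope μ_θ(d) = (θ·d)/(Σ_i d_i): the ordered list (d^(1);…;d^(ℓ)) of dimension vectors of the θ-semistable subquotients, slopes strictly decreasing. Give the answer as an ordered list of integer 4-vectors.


Via rank(M_{q-1}∘⋯∘M_p): M ≅ I[1,1], I[1,2], I[1,3], I[1,4], I[4,4].
μ_θ-semistable layers: μ^(1)=18; μ^(2)=7; μ^(3)=-4

((0, 1, 0, 0); (2, 0, 0, 0); (2, 2, 2, 2))


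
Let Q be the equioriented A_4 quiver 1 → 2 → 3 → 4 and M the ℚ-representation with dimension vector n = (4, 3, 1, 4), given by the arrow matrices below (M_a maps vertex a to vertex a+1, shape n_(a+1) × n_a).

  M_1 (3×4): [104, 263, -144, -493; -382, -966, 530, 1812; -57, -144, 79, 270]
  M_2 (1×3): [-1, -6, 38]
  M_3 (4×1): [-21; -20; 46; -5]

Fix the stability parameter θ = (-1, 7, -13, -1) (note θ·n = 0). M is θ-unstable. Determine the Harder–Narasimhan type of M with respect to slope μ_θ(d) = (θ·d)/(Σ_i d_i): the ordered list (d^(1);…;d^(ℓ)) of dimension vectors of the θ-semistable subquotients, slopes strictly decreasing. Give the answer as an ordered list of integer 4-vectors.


Interval decomposition of M: I[1,1], I[1,2]^2, I[1,4], I[4,4]^3.
HN type (ℓ=3): μ^(1)=7; μ^(2)=-1; μ^(3)=-7/3

((0, 2, 0, 0); (3, 0, 0, 4); (1, 1, 1, 0))


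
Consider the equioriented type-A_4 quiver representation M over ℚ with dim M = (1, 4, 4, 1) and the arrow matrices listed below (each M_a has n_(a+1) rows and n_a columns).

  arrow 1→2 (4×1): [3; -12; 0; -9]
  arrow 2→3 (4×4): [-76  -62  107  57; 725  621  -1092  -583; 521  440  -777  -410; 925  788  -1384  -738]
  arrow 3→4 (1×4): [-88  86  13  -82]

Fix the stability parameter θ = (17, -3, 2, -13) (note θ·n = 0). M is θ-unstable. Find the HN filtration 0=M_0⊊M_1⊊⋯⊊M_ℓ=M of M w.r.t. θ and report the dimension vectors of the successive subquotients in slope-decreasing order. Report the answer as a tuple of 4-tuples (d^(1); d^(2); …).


Barcode: M ≅ I[1,4], I[2,3]^3. HN layers by μ_θ (3 steps, strictly decreasing):
  μ^(1)=2; μ^(2)=3/4; μ^(3)=-3

((0, 0, 3, 0); (1, 1, 1, 1); (0, 3, 0, 0))


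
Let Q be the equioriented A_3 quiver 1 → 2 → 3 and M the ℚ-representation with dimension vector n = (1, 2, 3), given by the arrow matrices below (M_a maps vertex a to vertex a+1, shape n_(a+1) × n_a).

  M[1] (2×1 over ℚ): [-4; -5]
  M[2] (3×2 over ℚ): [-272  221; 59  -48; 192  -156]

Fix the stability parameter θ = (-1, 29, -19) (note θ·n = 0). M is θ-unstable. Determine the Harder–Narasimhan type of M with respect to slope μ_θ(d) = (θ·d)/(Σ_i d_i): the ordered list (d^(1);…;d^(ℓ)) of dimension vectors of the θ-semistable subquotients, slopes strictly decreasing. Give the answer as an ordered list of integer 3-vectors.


Barcode: M ≅ I[1,3], I[2,3], I[3,3]. HN layers by μ_θ (3 steps, strictly decreasing):
  μ^(1)=5; μ^(2)=-1; μ^(3)=-19

((0, 2, 2); (1, 0, 0); (0, 0, 1))


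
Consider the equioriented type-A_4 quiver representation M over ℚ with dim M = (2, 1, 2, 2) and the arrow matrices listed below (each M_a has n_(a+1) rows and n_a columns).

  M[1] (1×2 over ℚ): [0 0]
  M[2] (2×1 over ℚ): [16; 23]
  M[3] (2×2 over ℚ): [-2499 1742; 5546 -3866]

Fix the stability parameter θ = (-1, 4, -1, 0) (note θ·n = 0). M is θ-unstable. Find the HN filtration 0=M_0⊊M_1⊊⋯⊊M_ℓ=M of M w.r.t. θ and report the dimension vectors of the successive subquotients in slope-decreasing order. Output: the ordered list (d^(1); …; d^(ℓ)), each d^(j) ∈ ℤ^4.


Barcode: M ≅ I[1,1]^2, I[2,4], I[3,4]. HN layers by μ_θ (3 steps, strictly decreasing):
  μ^(1)=1; μ^(2)=0; μ^(3)=-1

((0, 1, 1, 1); (0, 0, 0, 1); (2, 0, 1, 0))
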